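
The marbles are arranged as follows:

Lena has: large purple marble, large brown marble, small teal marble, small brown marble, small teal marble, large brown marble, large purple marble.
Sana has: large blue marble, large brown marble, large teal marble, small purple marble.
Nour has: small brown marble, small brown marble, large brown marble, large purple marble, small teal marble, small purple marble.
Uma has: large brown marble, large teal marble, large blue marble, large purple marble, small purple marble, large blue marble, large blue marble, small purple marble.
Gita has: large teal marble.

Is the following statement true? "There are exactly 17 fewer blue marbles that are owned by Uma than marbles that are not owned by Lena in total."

blue marbles owned by Uma: 3.
marbles that are not owned by Lena: 19.
The claim requires 19 − 3 (= 16) to equal 17, which does not hold.

False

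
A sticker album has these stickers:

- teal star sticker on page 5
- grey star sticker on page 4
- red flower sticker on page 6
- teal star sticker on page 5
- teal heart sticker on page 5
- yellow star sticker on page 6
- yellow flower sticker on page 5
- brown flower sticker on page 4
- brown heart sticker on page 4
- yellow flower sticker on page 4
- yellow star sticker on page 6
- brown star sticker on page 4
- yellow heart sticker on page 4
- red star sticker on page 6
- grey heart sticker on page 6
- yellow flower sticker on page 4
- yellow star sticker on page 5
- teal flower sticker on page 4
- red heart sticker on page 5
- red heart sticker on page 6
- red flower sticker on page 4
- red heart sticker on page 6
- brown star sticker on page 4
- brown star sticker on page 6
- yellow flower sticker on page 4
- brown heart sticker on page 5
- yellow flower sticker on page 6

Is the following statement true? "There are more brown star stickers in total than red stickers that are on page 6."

False

brown star stickers: 3.
red stickers on page 6: 4.
The claim requires 3 > 4, which does not hold.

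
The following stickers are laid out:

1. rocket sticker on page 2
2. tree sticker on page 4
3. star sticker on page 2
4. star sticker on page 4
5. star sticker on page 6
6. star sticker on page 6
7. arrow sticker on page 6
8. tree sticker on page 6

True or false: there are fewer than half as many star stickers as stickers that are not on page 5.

False

star stickers: 4.
stickers that are not on page 5: 8.
The claim requires 2 × 4 = 8 < 8, which does not hold.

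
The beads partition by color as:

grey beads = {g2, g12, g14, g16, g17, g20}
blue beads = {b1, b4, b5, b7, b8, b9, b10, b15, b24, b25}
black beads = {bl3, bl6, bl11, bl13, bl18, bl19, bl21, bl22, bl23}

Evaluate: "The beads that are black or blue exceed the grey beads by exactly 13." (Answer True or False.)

|beads that are black or blue| = 19.
|grey beads| = 6.
The claim requires 19 − 6 (= 13) to equal 13, which holds.

True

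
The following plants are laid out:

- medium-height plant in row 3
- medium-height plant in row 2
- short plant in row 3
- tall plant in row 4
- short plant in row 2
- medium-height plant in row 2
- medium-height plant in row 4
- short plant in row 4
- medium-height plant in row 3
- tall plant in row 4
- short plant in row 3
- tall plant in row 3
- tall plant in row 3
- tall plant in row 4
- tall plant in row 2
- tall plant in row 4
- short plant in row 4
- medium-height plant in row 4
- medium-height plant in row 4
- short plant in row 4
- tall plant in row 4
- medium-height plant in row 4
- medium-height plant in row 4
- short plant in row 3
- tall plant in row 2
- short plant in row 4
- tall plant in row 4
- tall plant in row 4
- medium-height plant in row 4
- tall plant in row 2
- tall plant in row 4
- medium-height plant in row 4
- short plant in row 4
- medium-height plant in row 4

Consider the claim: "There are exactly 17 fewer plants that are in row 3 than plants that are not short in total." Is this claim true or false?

|plants in row 3| = 7.
|plants that are not short| = 25.
The claim requires 25 − 7 (= 18) to equal 17, which does not hold.

False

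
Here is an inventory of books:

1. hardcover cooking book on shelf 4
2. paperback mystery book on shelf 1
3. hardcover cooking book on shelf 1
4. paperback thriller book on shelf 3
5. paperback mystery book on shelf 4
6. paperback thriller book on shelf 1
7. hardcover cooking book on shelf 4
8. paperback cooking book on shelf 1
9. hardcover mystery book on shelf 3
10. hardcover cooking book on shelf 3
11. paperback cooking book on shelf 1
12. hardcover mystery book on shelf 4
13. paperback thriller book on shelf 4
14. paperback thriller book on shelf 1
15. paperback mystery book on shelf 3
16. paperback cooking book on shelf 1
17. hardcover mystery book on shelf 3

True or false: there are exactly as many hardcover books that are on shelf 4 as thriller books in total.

False

|hardcover books on shelf 4| = 3.
|thriller books| = 4.
The claim requires 3 = 4, which does not hold.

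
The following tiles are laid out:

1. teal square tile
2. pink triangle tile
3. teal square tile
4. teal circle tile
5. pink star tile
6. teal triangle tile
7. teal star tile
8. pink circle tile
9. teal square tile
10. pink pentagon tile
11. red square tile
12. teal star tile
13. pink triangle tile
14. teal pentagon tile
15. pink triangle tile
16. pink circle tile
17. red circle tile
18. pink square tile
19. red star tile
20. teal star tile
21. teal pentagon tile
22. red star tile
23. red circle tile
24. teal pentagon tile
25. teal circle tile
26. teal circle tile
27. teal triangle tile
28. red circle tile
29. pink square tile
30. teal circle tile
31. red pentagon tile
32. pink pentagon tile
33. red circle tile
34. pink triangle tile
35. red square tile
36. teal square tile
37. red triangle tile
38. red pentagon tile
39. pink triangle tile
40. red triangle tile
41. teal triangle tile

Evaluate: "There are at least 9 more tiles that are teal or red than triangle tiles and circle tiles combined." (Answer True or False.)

|tiles that are teal or red| = 29.
triangle tiles: 10; circle tiles: 10; combined: 10 + 10 = 20.
The claim requires 29 − 20 = 9 ≥ 9, which holds.

True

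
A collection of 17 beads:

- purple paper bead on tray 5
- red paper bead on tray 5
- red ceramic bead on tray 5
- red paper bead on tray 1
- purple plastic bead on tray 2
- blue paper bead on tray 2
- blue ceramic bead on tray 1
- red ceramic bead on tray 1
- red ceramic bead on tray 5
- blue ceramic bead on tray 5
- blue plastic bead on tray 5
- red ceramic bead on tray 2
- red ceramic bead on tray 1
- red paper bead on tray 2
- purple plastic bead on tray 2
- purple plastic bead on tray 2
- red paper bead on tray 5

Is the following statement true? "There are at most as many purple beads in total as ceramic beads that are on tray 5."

False

There are 4 purple beads.
There are 3 ceramic beads on tray 5.
The claim requires 4 ≤ 3, which does not hold.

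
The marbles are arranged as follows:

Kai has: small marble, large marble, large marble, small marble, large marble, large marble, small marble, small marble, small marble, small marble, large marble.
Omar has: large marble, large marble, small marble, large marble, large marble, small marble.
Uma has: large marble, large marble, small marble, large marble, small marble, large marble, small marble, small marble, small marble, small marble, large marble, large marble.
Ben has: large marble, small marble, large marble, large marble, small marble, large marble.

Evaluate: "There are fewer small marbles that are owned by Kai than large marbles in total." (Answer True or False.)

|small marbles owned by Kai| = 6.
|large marbles| = 19.
The claim requires 6 < 19, which holds.

True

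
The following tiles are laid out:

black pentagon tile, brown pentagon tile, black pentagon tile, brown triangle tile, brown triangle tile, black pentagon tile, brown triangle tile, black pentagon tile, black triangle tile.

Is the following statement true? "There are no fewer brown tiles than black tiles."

False

|brown tiles| = 4.
|black tiles| = 5.
The claim requires 4 ≥ 5, which does not hold.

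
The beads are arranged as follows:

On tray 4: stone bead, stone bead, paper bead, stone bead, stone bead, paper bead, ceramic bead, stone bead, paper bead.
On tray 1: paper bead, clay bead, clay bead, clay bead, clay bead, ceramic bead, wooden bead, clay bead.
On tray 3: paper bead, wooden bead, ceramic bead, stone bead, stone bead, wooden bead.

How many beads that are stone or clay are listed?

clay: 5; stone: 7; together 5 + 7 = 12.

12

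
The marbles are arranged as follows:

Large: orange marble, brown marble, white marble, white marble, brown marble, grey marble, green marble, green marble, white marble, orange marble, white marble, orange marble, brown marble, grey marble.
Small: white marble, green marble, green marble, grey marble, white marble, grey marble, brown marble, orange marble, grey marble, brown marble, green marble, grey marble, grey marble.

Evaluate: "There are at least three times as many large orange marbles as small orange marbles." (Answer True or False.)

True

|large orange marbles| = 3.
|small orange marbles| = 1.
The claim requires 3 ≥ 3 × 1 = 3, which holds.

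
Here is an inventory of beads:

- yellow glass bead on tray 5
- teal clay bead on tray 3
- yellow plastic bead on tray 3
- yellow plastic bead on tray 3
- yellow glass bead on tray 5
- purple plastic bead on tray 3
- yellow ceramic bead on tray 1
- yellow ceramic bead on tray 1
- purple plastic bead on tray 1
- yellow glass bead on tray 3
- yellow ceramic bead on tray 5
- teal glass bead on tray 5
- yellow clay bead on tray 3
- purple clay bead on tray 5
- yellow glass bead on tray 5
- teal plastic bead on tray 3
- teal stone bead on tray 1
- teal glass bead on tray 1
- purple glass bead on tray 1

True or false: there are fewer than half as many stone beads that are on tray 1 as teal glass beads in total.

|stone beads on tray 1| = 1.
|teal glass beads| = 2.
The claim requires 2 × 1 = 2 < 2, which does not hold.

False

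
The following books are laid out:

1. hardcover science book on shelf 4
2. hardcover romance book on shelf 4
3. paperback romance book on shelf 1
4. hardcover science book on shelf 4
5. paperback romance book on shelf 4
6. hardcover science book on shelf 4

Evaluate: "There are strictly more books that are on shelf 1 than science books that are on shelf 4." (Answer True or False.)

False

|books on shelf 1| = 1.
|science books on shelf 4| = 3.
The claim requires 1 > 3, which does not hold.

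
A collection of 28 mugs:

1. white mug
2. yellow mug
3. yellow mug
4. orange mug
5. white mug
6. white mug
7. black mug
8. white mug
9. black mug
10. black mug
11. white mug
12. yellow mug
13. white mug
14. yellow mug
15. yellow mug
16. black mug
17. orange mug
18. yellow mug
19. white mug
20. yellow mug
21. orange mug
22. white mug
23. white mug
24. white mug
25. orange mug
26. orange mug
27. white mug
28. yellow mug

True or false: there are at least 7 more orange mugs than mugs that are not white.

|orange mugs| = 5.
|mugs that are not white| = 17.
The claim requires 5 − 17 = -12 ≥ 7, which does not hold.

False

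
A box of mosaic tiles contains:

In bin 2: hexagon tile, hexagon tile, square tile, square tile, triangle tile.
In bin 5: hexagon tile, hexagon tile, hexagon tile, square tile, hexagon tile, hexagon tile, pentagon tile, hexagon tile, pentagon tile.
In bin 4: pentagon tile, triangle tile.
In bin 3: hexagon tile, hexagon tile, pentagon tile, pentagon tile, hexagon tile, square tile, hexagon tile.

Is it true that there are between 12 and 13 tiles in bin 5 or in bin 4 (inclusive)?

False

tiles in bin 5 or in bin 4: 11.
The claim requires 12 ≤ 11 ≤ 13, which does not hold.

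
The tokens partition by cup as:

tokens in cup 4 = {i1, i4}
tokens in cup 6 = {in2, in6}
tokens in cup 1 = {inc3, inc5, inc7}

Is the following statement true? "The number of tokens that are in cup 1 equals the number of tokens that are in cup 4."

False

tokens in cup 1: 3.
tokens in cup 4: 2.
The claim requires 3 = 2, which does not hold.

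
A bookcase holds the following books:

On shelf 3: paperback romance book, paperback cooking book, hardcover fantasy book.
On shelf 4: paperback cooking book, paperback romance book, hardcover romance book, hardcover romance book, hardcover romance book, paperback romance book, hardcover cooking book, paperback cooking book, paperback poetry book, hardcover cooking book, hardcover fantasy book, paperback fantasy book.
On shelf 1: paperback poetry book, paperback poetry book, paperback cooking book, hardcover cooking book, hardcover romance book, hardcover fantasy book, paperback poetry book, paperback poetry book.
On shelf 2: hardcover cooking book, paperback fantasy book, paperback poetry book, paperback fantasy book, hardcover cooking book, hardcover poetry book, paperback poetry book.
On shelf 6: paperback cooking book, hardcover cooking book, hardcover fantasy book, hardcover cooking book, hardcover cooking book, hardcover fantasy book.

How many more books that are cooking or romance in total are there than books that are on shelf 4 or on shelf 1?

books that are cooking or romance: 20.
books on shelf 4 or on shelf 1: 20.
20 − 20 = 0.

0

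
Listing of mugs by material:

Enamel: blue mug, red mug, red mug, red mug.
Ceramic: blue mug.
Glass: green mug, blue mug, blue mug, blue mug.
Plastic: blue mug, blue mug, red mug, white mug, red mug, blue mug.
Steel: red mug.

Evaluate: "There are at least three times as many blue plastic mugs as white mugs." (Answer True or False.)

True

|blue plastic mugs| = 3.
|white mugs| = 1.
The claim requires 3 ≥ 3 × 1 = 3, which holds.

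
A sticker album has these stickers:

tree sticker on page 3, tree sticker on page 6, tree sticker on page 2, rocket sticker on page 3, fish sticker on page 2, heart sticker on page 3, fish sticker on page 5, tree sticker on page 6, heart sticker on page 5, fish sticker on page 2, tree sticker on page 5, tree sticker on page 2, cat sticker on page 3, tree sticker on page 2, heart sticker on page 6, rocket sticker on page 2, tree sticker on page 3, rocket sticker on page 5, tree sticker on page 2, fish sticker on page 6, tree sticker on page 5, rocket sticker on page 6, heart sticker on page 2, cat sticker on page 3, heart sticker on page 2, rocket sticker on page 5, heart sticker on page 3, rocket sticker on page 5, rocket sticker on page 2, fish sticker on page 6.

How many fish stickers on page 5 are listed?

1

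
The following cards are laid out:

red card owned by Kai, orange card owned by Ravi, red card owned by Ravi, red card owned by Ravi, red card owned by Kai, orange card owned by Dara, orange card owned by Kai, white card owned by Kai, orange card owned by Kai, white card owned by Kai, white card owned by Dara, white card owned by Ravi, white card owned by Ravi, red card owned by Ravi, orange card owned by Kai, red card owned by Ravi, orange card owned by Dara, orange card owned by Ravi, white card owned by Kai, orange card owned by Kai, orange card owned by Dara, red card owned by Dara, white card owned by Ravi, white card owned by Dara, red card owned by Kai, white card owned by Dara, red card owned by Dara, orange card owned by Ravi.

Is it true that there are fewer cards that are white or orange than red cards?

False

cards that are white or orange: 19.
red cards: 9.
The claim requires 19 < 9, which does not hold.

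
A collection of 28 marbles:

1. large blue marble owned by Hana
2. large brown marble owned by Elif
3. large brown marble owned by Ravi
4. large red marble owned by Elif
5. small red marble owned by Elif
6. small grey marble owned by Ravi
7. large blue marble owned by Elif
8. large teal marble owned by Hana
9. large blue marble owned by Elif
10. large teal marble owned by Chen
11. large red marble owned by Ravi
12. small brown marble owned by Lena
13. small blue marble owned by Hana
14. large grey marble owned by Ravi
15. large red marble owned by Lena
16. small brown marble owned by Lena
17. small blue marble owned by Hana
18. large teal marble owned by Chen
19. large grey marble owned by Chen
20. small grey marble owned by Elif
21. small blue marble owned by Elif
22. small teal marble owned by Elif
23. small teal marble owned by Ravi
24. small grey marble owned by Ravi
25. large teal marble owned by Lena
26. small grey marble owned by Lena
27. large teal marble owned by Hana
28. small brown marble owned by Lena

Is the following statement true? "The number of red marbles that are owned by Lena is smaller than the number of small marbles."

True

Count of red marbles owned by Lena: 1.
There are 13 small marbles.
The claim requires 1 < 13, which holds.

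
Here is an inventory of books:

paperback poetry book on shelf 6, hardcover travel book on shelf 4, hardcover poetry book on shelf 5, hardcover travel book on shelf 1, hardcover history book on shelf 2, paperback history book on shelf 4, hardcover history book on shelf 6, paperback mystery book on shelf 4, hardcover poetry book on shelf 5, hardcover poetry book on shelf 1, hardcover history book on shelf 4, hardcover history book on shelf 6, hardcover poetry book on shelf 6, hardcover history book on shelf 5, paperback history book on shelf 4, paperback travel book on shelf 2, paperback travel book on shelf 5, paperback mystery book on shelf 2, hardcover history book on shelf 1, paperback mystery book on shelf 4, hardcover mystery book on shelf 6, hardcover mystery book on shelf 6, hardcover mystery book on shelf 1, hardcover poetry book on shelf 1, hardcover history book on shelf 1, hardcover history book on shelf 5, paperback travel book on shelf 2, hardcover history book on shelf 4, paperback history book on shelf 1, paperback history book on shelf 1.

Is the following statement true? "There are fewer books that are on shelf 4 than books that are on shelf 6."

There are 7 books on shelf 4.
There are 6 books on shelf 6.
The claim requires 7 < 6, which does not hold.

False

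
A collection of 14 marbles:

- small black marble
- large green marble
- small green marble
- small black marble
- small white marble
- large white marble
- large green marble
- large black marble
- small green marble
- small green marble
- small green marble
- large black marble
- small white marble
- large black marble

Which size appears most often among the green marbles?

small

Counts by size (restricted to green marbles): small 4, large 2.
The maximum is 4, held uniquely by small.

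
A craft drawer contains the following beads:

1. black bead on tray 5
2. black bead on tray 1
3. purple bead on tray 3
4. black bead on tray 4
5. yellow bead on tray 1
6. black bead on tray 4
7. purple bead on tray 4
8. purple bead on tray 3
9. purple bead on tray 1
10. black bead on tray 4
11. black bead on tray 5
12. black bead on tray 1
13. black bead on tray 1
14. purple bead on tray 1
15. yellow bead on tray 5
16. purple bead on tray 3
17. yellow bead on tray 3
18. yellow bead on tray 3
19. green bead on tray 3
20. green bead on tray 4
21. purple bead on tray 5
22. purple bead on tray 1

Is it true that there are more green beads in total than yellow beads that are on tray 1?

True

|green beads| = 2.
|yellow beads on tray 1| = 1.
The claim requires 2 > 1, which holds.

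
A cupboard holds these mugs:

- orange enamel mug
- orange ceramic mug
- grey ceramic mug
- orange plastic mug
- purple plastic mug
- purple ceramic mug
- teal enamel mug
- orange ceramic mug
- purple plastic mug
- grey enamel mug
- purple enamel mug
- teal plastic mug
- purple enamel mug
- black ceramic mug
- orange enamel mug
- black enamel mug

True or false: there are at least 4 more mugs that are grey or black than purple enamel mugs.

False

There are 4 mugs that are grey or black.
There are 2 purple enamel mugs.
The claim requires 4 − 2 = 2 ≥ 4, which does not hold.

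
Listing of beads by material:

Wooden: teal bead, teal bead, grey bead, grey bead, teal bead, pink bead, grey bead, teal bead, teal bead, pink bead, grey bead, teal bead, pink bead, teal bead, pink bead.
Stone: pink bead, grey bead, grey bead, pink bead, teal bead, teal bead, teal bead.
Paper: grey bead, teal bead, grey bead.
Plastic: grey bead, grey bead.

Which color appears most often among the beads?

Counts by color: teal 11, grey 10, pink 6.
The maximum is 11, held uniquely by teal.

teal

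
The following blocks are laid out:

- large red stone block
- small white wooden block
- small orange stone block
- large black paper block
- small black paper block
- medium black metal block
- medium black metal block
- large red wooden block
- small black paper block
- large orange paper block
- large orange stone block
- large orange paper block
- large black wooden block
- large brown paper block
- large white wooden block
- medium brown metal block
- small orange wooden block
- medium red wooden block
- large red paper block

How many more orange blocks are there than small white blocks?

4

orange blocks: 5.
small white blocks: 1.
5 − 1 = 4.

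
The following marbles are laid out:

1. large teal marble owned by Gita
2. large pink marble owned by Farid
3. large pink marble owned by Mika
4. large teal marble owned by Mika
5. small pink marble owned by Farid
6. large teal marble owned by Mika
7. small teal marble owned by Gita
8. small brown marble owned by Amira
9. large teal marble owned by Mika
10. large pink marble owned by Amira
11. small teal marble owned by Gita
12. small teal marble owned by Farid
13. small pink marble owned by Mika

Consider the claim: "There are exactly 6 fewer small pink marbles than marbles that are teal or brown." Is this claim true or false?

True

There are 2 small pink marbles.
There are 8 marbles that are teal or brown.
The claim requires 8 − 2 (= 6) to equal 6, which holds.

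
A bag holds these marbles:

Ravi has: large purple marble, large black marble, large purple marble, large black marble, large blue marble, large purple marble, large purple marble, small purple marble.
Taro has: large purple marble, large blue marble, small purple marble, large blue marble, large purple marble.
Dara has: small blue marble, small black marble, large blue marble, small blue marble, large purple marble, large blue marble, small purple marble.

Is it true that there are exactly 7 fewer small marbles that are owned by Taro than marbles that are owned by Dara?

Count of small marbles owned by Taro: 1.
Count of marbles owned by Dara: 7.
The claim requires 7 − 1 (= 6) to equal 7, which does not hold.

False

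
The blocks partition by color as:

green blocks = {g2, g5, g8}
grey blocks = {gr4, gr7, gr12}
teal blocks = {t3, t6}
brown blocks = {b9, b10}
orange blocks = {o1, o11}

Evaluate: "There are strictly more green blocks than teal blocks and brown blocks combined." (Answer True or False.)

False

There are 3 green blocks.
teal blocks: 2; brown blocks: 2; combined: 2 + 2 = 4.
The claim requires 3 > 4, which does not hold.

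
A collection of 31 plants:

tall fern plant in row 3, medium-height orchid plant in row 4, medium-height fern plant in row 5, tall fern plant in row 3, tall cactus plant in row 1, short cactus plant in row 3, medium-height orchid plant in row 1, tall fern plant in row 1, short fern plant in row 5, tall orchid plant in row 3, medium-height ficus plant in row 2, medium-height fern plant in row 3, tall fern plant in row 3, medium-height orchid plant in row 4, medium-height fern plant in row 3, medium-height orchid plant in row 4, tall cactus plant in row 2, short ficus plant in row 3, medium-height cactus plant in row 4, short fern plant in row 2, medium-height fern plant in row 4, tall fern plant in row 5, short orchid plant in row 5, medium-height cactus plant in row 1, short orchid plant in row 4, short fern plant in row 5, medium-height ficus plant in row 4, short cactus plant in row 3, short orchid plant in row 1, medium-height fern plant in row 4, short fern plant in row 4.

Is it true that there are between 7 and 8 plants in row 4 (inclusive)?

False

plants in row 4: 9.
The claim requires 7 ≤ 9 ≤ 8, which does not hold.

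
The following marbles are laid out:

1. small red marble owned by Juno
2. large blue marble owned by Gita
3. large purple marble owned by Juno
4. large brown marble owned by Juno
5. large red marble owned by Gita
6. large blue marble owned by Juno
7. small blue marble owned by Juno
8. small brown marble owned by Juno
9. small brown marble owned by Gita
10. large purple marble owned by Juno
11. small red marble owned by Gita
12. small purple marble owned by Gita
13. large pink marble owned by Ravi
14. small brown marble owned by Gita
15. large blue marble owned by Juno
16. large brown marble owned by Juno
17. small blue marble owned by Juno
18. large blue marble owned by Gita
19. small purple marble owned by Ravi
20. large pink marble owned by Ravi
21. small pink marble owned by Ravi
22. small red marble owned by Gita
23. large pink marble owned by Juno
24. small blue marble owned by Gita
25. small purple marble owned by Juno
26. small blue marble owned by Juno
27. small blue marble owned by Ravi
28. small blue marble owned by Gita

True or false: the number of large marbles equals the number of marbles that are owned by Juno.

False

There are 12 large marbles.
Count of marbles owned by Juno: 13.
The claim requires 12 = 13, which does not hold.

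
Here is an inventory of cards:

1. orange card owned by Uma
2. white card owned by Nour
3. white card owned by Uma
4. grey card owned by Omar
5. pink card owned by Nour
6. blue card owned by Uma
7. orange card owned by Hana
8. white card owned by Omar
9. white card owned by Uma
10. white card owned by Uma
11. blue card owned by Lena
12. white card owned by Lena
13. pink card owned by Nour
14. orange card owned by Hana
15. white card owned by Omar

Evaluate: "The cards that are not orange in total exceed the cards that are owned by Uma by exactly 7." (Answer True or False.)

True

There are 12 cards that are not orange.
Count of cards owned by Uma: 5.
The claim requires 12 − 5 (= 7) to equal 7, which holds.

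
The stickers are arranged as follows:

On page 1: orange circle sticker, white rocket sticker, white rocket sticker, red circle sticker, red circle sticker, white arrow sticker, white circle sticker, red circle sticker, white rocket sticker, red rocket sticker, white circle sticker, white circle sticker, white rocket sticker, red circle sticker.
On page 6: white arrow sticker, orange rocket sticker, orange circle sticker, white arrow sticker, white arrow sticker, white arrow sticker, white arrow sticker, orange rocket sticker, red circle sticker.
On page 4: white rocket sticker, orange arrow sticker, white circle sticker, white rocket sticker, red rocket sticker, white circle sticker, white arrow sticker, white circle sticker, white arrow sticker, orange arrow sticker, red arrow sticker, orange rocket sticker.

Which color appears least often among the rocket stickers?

Counts by color (restricted to rocket stickers): white 6, orange 3, red 2.
The minimum is 2, held uniquely by red.

red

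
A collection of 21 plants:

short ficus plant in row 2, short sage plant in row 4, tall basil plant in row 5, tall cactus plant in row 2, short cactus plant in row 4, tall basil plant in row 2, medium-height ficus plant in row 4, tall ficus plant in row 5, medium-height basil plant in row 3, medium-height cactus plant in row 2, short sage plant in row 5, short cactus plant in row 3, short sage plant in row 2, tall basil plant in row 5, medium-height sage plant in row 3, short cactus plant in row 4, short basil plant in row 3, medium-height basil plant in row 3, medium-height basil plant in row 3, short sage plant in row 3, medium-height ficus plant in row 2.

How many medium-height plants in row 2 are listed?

2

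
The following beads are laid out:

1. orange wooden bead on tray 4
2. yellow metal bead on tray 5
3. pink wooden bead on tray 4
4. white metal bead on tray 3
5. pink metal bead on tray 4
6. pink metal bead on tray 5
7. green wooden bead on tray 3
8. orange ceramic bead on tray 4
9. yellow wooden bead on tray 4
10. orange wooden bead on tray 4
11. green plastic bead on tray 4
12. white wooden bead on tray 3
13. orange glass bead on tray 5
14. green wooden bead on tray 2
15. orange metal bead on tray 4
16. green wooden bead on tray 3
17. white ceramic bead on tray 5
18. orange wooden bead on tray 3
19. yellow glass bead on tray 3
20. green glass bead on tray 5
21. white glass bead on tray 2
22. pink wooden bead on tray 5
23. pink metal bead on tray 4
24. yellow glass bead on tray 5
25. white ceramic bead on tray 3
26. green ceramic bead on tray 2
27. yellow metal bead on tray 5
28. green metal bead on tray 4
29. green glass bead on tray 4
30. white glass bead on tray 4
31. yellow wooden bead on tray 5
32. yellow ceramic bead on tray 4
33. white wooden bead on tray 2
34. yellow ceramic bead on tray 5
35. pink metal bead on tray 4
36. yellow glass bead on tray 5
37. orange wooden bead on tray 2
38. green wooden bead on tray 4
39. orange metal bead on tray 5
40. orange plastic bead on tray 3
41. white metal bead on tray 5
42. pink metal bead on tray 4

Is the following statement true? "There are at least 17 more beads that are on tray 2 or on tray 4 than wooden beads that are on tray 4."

False

beads on tray 2 or on tray 4: 21.
wooden beads on tray 4: 5.
The claim requires 21 − 5 = 16 ≥ 17, which does not hold.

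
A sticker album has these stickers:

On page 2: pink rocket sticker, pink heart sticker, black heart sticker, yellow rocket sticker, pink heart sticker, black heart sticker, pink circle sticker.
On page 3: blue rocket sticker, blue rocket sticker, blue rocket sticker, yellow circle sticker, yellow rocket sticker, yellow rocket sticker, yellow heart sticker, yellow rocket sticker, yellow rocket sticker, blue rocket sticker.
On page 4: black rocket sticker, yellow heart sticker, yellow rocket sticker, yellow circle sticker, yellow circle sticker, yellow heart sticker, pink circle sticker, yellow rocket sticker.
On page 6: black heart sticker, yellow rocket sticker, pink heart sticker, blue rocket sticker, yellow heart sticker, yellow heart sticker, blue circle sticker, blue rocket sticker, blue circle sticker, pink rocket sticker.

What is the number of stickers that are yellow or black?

black: 4; yellow: 16; together 4 + 16 = 20.

20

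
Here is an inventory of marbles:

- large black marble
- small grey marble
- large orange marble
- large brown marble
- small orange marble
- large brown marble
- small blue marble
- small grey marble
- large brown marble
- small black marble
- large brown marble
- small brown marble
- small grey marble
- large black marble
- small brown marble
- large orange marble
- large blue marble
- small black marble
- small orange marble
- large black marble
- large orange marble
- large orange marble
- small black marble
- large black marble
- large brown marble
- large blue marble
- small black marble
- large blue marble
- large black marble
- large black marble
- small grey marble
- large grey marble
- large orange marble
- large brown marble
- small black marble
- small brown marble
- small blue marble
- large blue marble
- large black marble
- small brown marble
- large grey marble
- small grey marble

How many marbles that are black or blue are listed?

black: 12; blue: 6; together 12 + 6 = 18.

18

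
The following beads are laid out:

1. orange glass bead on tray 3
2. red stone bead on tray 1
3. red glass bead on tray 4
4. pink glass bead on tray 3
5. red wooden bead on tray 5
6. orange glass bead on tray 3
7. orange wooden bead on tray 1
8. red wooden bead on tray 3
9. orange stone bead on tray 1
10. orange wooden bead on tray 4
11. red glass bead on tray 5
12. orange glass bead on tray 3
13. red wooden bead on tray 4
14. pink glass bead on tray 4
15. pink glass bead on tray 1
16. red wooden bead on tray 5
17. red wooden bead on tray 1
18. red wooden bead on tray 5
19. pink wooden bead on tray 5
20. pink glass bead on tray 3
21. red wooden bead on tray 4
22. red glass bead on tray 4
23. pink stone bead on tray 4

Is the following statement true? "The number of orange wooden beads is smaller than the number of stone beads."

orange wooden beads: 2.
stone beads: 3.
The claim requires 2 < 3, which holds.

True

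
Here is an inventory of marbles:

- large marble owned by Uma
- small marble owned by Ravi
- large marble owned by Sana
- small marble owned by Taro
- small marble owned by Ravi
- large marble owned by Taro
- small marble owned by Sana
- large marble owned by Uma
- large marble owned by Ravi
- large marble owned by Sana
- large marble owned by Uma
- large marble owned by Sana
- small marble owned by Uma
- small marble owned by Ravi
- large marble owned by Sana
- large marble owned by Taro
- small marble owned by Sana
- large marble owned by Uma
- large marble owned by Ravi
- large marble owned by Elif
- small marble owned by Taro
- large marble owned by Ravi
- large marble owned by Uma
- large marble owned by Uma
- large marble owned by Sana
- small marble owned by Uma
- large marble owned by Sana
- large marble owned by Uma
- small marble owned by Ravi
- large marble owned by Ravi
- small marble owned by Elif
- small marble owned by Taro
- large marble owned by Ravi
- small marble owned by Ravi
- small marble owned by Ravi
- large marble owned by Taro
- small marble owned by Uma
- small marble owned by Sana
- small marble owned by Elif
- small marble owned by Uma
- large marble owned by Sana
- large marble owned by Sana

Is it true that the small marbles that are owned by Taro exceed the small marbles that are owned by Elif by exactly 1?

Count of small marbles owned by Taro: 3.
Count of small marbles owned by Elif: 2.
The claim requires 3 − 2 (= 1) to equal 1, which holds.

True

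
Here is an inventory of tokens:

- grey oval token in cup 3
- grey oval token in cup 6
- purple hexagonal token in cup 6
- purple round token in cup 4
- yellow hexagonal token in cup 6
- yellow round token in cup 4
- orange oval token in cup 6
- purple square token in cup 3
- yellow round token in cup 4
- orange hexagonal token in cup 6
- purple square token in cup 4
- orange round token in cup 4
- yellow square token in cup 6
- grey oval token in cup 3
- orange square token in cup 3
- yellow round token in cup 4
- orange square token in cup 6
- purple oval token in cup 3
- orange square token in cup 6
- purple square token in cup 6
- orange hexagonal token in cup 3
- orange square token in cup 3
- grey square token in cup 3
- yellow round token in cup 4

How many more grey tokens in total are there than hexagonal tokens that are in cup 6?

1

grey tokens: 4.
hexagonal tokens in cup 6: 3.
4 − 3 = 1.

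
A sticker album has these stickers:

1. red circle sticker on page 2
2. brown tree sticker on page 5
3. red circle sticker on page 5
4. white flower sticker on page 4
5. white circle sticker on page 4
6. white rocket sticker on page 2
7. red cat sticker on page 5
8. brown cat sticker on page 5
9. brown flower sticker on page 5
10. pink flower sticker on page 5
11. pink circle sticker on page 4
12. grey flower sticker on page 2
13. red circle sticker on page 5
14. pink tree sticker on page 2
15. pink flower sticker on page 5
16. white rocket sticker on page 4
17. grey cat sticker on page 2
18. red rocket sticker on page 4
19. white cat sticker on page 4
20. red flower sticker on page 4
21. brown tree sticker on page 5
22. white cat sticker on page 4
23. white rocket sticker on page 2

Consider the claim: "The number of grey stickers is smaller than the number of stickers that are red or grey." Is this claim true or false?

True

|grey stickers| = 2.
|stickers that are red or grey| = 8.
The claim requires 2 < 8, which holds.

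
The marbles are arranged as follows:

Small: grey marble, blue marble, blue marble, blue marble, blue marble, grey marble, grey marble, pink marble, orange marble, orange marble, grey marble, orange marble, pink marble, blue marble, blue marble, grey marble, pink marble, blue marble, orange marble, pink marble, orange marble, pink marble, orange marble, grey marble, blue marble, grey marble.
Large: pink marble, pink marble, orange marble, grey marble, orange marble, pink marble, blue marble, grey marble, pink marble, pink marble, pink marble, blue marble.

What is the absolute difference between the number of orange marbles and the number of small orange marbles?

orange marbles: 8. small orange marbles: 6.
|8 − 6| = 8 − 6 = 2.

2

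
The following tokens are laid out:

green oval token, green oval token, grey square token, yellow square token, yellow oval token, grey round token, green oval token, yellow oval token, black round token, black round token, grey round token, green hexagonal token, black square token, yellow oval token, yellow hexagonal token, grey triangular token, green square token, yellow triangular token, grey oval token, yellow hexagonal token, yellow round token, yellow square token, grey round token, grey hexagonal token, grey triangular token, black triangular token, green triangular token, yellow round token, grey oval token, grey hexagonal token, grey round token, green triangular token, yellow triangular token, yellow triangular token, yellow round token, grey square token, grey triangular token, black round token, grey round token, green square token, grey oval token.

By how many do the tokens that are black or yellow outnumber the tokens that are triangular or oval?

tokens that are black or yellow: 18.
tokens that are triangular or oval: 18.
18 − 18 = 0.

0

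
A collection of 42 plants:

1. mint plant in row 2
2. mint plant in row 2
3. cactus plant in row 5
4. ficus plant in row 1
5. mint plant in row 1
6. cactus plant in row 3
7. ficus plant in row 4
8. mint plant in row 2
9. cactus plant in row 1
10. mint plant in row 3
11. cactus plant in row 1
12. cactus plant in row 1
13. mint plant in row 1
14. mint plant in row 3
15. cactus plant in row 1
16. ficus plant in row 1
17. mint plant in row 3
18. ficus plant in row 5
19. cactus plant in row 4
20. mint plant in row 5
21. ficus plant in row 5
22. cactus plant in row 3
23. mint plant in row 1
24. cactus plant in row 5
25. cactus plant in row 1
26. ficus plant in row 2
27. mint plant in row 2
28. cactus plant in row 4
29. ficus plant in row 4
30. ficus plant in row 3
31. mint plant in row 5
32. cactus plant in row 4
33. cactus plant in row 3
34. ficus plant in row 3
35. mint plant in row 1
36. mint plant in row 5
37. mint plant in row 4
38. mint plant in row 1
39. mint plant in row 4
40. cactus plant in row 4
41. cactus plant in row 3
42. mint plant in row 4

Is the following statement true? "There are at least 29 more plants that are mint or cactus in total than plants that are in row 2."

False

plants that are mint or cactus: 33.
plants in row 2: 5.
The claim requires 33 − 5 = 28 ≥ 29, which does not hold.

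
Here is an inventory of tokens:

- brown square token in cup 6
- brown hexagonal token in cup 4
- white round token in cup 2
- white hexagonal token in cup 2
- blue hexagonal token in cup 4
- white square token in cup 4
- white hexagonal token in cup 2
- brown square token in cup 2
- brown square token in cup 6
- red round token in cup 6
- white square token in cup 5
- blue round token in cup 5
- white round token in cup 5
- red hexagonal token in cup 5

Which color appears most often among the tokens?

white

Counts by color: white 6, brown 4, red 2, blue 2.
The maximum is 6, held uniquely by white.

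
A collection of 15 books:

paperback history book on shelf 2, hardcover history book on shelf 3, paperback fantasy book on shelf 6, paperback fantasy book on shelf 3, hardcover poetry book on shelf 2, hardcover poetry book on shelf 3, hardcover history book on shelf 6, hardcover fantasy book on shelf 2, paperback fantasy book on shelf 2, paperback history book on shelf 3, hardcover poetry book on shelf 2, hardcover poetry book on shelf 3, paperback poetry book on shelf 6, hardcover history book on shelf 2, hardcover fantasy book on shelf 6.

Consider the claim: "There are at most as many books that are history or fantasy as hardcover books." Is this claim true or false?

|books that are history or fantasy| = 10.
|hardcover books| = 9.
The claim requires 10 ≤ 9, which does not hold.

False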